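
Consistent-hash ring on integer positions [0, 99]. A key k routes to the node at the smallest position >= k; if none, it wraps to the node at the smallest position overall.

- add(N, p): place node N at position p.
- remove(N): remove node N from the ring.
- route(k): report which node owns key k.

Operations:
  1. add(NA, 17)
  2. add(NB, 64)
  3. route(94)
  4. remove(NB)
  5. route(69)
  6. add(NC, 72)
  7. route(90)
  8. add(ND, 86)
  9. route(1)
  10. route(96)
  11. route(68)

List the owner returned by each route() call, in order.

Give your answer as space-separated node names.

Op 1: add NA@17 -> ring=[17:NA]
Op 2: add NB@64 -> ring=[17:NA,64:NB]
Op 3: route key 94: none >= 94, wrap to smallest pos 17 -> NA
Op 4: remove NB -> ring=[17:NA]
Op 5: route key 69: none >= 69, wrap to smallest pos 17 -> NA
Op 6: add NC@72 -> ring=[17:NA,72:NC]
Op 7: route key 90: none >= 90, wrap to smallest pos 17 -> NA
Op 8: add ND@86 -> ring=[17:NA,72:NC,86:ND]
Op 9: route key 1: smallest pos >= 1 is 17 -> NA
Op 10: route key 96: none >= 96, wrap to smallest pos 17 -> NA
Op 11: route key 68: smallest pos >= 68 is 72 -> NC

Answer: NA NA NA NA NA NC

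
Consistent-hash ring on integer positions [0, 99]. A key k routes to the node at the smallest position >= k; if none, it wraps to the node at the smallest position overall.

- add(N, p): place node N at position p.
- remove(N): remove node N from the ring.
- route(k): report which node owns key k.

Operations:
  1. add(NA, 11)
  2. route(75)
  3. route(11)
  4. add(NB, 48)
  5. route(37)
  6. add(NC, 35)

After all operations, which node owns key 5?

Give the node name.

Op 1: add NA@11 -> ring=[11:NA]
Op 2: route key 75: none >= 75, wrap to smallest pos 11 -> NA
Op 3: route key 11: smallest pos >= 11 is 11 -> NA
Op 4: add NB@48 -> ring=[11:NA,48:NB]
Op 5: route key 37: smallest pos >= 37 is 48 -> NB
Op 6: add NC@35 -> ring=[11:NA,35:NC,48:NB]
Final route key 5: smallest pos >= 5 is 11 -> NA

Answer: NA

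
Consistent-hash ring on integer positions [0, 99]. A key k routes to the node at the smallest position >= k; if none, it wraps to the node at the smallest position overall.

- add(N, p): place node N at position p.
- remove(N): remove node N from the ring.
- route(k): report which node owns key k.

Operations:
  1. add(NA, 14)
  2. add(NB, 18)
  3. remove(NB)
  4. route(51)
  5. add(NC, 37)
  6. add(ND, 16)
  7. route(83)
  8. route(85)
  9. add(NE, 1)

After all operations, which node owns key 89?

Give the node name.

Op 1: add NA@14 -> ring=[14:NA]
Op 2: add NB@18 -> ring=[14:NA,18:NB]
Op 3: remove NB -> ring=[14:NA]
Op 4: route key 51: none >= 51, wrap to smallest pos 14 -> NA
Op 5: add NC@37 -> ring=[14:NA,37:NC]
Op 6: add ND@16 -> ring=[14:NA,16:ND,37:NC]
Op 7: route key 83: none >= 83, wrap to smallest pos 14 -> NA
Op 8: route key 85: none >= 85, wrap to smallest pos 14 -> NA
Op 9: add NE@1 -> ring=[1:NE,14:NA,16:ND,37:NC]
Final route key 89: none >= 89, wrap to smallest pos 1 -> NE

Answer: NE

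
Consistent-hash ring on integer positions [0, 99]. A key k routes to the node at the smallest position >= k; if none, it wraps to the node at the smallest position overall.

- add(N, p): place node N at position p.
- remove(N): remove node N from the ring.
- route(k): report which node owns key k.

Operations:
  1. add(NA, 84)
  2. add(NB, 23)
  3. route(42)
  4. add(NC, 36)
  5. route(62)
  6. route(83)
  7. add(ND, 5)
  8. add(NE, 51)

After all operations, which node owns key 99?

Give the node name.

Op 1: add NA@84 -> ring=[84:NA]
Op 2: add NB@23 -> ring=[23:NB,84:NA]
Op 3: route key 42: smallest pos >= 42 is 84 -> NA
Op 4: add NC@36 -> ring=[23:NB,36:NC,84:NA]
Op 5: route key 62: smallest pos >= 62 is 84 -> NA
Op 6: route key 83: smallest pos >= 83 is 84 -> NA
Op 7: add ND@5 -> ring=[5:ND,23:NB,36:NC,84:NA]
Op 8: add NE@51 -> ring=[5:ND,23:NB,36:NC,51:NE,84:NA]
Final route key 99: none >= 99, wrap to smallest pos 5 -> ND

Answer: ND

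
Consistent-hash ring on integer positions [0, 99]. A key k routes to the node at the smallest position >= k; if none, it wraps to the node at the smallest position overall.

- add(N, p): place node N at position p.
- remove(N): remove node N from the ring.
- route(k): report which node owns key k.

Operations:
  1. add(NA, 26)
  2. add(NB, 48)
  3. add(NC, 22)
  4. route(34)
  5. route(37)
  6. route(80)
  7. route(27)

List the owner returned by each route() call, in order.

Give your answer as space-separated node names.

Op 1: add NA@26 -> ring=[26:NA]
Op 2: add NB@48 -> ring=[26:NA,48:NB]
Op 3: add NC@22 -> ring=[22:NC,26:NA,48:NB]
Op 4: route key 34: smallest pos >= 34 is 48 -> NB
Op 5: route key 37: smallest pos >= 37 is 48 -> NB
Op 6: route key 80: none >= 80, wrap to smallest pos 22 -> NC
Op 7: route key 27: smallest pos >= 27 is 48 -> NB

Answer: NB NB NC NB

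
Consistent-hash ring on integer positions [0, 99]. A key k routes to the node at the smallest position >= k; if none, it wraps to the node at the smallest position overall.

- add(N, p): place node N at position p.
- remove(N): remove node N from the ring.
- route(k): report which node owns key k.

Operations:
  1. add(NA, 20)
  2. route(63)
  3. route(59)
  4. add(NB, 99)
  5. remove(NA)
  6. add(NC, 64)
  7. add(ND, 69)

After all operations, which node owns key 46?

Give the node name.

Answer: NC

Derivation:
Op 1: add NA@20 -> ring=[20:NA]
Op 2: route key 63: none >= 63, wrap to smallest pos 20 -> NA
Op 3: route key 59: none >= 59, wrap to smallest pos 20 -> NA
Op 4: add NB@99 -> ring=[20:NA,99:NB]
Op 5: remove NA -> ring=[99:NB]
Op 6: add NC@64 -> ring=[64:NC,99:NB]
Op 7: add ND@69 -> ring=[64:NC,69:ND,99:NB]
Final route key 46: smallest pos >= 46 is 64 -> NC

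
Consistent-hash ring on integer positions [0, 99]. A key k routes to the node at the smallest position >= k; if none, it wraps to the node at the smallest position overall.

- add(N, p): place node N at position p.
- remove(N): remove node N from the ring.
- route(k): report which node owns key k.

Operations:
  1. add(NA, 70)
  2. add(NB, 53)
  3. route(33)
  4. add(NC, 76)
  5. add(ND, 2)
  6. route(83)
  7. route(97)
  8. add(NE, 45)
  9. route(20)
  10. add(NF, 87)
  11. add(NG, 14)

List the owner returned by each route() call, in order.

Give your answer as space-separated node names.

Op 1: add NA@70 -> ring=[70:NA]
Op 2: add NB@53 -> ring=[53:NB,70:NA]
Op 3: route key 33: smallest pos >= 33 is 53 -> NB
Op 4: add NC@76 -> ring=[53:NB,70:NA,76:NC]
Op 5: add ND@2 -> ring=[2:ND,53:NB,70:NA,76:NC]
Op 6: route key 83: none >= 83, wrap to smallest pos 2 -> ND
Op 7: route key 97: none >= 97, wrap to smallest pos 2 -> ND
Op 8: add NE@45 -> ring=[2:ND,45:NE,53:NB,70:NA,76:NC]
Op 9: route key 20: smallest pos >= 20 is 45 -> NE
Op 10: add NF@87 -> ring=[2:ND,45:NE,53:NB,70:NA,76:NC,87:NF]
Op 11: add NG@14 -> ring=[2:ND,14:NG,45:NE,53:NB,70:NA,76:NC,87:NF]

Answer: NB ND ND NE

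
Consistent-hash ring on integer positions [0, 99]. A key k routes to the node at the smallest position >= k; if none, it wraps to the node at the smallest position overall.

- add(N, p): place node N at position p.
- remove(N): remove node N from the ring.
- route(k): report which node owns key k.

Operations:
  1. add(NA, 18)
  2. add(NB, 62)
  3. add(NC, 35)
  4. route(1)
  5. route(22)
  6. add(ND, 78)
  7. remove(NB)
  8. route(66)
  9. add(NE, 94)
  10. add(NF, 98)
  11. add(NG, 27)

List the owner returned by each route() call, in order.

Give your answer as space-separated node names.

Op 1: add NA@18 -> ring=[18:NA]
Op 2: add NB@62 -> ring=[18:NA,62:NB]
Op 3: add NC@35 -> ring=[18:NA,35:NC,62:NB]
Op 4: route key 1: smallest pos >= 1 is 18 -> NA
Op 5: route key 22: smallest pos >= 22 is 35 -> NC
Op 6: add ND@78 -> ring=[18:NA,35:NC,62:NB,78:ND]
Op 7: remove NB -> ring=[18:NA,35:NC,78:ND]
Op 8: route key 66: smallest pos >= 66 is 78 -> ND
Op 9: add NE@94 -> ring=[18:NA,35:NC,78:ND,94:NE]
Op 10: add NF@98 -> ring=[18:NA,35:NC,78:ND,94:NE,98:NF]
Op 11: add NG@27 -> ring=[18:NA,27:NG,35:NC,78:ND,94:NE,98:NF]

Answer: NA NC ND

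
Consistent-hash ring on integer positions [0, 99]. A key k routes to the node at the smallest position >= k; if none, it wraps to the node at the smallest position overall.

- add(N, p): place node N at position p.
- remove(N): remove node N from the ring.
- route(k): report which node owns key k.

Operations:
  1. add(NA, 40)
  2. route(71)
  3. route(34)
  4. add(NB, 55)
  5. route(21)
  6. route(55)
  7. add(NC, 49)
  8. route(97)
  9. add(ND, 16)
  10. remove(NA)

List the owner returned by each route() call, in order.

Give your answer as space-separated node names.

Op 1: add NA@40 -> ring=[40:NA]
Op 2: route key 71: none >= 71, wrap to smallest pos 40 -> NA
Op 3: route key 34: smallest pos >= 34 is 40 -> NA
Op 4: add NB@55 -> ring=[40:NA,55:NB]
Op 5: route key 21: smallest pos >= 21 is 40 -> NA
Op 6: route key 55: smallest pos >= 55 is 55 -> NB
Op 7: add NC@49 -> ring=[40:NA,49:NC,55:NB]
Op 8: route key 97: none >= 97, wrap to smallest pos 40 -> NA
Op 9: add ND@16 -> ring=[16:ND,40:NA,49:NC,55:NB]
Op 10: remove NA -> ring=[16:ND,49:NC,55:NB]

Answer: NA NA NA NB NA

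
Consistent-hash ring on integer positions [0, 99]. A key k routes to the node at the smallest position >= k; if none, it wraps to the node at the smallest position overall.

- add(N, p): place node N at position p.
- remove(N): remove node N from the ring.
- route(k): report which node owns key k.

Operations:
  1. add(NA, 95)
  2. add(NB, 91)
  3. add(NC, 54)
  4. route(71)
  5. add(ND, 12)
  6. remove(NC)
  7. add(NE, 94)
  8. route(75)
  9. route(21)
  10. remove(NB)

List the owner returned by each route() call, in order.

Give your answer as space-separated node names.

Op 1: add NA@95 -> ring=[95:NA]
Op 2: add NB@91 -> ring=[91:NB,95:NA]
Op 3: add NC@54 -> ring=[54:NC,91:NB,95:NA]
Op 4: route key 71: smallest pos >= 71 is 91 -> NB
Op 5: add ND@12 -> ring=[12:ND,54:NC,91:NB,95:NA]
Op 6: remove NC -> ring=[12:ND,91:NB,95:NA]
Op 7: add NE@94 -> ring=[12:ND,91:NB,94:NE,95:NA]
Op 8: route key 75: smallest pos >= 75 is 91 -> NB
Op 9: route key 21: smallest pos >= 21 is 91 -> NB
Op 10: remove NB -> ring=[12:ND,94:NE,95:NA]

Answer: NB NB NB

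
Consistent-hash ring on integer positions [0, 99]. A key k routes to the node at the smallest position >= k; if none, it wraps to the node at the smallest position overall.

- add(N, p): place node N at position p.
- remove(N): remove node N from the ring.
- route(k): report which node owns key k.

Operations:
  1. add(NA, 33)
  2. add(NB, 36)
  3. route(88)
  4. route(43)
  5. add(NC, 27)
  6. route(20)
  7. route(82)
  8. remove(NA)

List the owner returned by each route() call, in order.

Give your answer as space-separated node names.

Answer: NA NA NC NC

Derivation:
Op 1: add NA@33 -> ring=[33:NA]
Op 2: add NB@36 -> ring=[33:NA,36:NB]
Op 3: route key 88: none >= 88, wrap to smallest pos 33 -> NA
Op 4: route key 43: none >= 43, wrap to smallest pos 33 -> NA
Op 5: add NC@27 -> ring=[27:NC,33:NA,36:NB]
Op 6: route key 20: smallest pos >= 20 is 27 -> NC
Op 7: route key 82: none >= 82, wrap to smallest pos 27 -> NC
Op 8: remove NA -> ring=[27:NC,36:NB]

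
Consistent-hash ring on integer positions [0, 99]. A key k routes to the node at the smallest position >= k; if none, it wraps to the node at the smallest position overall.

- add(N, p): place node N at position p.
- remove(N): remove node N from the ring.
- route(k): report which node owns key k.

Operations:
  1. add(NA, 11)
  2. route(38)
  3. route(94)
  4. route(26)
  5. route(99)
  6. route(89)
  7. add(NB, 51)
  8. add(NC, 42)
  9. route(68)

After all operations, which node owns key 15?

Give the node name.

Answer: NC

Derivation:
Op 1: add NA@11 -> ring=[11:NA]
Op 2: route key 38: none >= 38, wrap to smallest pos 11 -> NA
Op 3: route key 94: none >= 94, wrap to smallest pos 11 -> NA
Op 4: route key 26: none >= 26, wrap to smallest pos 11 -> NA
Op 5: route key 99: none >= 99, wrap to smallest pos 11 -> NA
Op 6: route key 89: none >= 89, wrap to smallest pos 11 -> NA
Op 7: add NB@51 -> ring=[11:NA,51:NB]
Op 8: add NC@42 -> ring=[11:NA,42:NC,51:NB]
Op 9: route key 68: none >= 68, wrap to smallest pos 11 -> NA
Final route key 15: smallest pos >= 15 is 42 -> NC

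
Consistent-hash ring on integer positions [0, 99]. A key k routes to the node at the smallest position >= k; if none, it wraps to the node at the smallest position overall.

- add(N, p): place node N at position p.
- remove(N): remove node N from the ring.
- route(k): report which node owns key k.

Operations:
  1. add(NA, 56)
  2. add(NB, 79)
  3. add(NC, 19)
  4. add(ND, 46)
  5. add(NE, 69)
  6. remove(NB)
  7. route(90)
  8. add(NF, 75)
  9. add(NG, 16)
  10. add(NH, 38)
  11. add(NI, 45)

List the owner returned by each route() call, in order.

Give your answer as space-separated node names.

Op 1: add NA@56 -> ring=[56:NA]
Op 2: add NB@79 -> ring=[56:NA,79:NB]
Op 3: add NC@19 -> ring=[19:NC,56:NA,79:NB]
Op 4: add ND@46 -> ring=[19:NC,46:ND,56:NA,79:NB]
Op 5: add NE@69 -> ring=[19:NC,46:ND,56:NA,69:NE,79:NB]
Op 6: remove NB -> ring=[19:NC,46:ND,56:NA,69:NE]
Op 7: route key 90: none >= 90, wrap to smallest pos 19 -> NC
Op 8: add NF@75 -> ring=[19:NC,46:ND,56:NA,69:NE,75:NF]
Op 9: add NG@16 -> ring=[16:NG,19:NC,46:ND,56:NA,69:NE,75:NF]
Op 10: add NH@38 -> ring=[16:NG,19:NC,38:NH,46:ND,56:NA,69:NE,75:NF]
Op 11: add NI@45 -> ring=[16:NG,19:NC,38:NH,45:NI,46:ND,56:NA,69:NE,75:NF]

Answer: NC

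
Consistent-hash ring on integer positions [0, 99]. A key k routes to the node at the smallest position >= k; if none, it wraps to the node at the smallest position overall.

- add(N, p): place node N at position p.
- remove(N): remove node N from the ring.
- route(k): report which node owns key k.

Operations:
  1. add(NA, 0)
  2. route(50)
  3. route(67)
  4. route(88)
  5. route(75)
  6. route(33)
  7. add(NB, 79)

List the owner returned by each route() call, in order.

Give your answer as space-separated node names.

Op 1: add NA@0 -> ring=[0:NA]
Op 2: route key 50: none >= 50, wrap to smallest pos 0 -> NA
Op 3: route key 67: none >= 67, wrap to smallest pos 0 -> NA
Op 4: route key 88: none >= 88, wrap to smallest pos 0 -> NA
Op 5: route key 75: none >= 75, wrap to smallest pos 0 -> NA
Op 6: route key 33: none >= 33, wrap to smallest pos 0 -> NA
Op 7: add NB@79 -> ring=[0:NA,79:NB]

Answer: NA NA NA NA NA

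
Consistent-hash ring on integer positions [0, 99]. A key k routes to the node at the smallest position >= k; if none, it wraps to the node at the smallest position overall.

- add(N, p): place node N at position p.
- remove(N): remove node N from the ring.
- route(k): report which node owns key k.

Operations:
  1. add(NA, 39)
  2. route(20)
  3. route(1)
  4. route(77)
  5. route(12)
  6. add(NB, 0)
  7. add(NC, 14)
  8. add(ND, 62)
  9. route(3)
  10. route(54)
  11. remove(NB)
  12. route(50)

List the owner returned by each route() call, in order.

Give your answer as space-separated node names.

Answer: NA NA NA NA NC ND ND

Derivation:
Op 1: add NA@39 -> ring=[39:NA]
Op 2: route key 20: smallest pos >= 20 is 39 -> NA
Op 3: route key 1: smallest pos >= 1 is 39 -> NA
Op 4: route key 77: none >= 77, wrap to smallest pos 39 -> NA
Op 5: route key 12: smallest pos >= 12 is 39 -> NA
Op 6: add NB@0 -> ring=[0:NB,39:NA]
Op 7: add NC@14 -> ring=[0:NB,14:NC,39:NA]
Op 8: add ND@62 -> ring=[0:NB,14:NC,39:NA,62:ND]
Op 9: route key 3: smallest pos >= 3 is 14 -> NC
Op 10: route key 54: smallest pos >= 54 is 62 -> ND
Op 11: remove NB -> ring=[14:NC,39:NA,62:ND]
Op 12: route key 50: smallest pos >= 50 is 62 -> ND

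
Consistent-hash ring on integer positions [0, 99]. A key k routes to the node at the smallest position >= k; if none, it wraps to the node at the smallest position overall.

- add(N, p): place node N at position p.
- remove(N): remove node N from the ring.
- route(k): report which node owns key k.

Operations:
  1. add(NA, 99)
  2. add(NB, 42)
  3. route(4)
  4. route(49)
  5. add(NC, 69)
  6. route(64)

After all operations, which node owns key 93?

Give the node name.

Answer: NA

Derivation:
Op 1: add NA@99 -> ring=[99:NA]
Op 2: add NB@42 -> ring=[42:NB,99:NA]
Op 3: route key 4: smallest pos >= 4 is 42 -> NB
Op 4: route key 49: smallest pos >= 49 is 99 -> NA
Op 5: add NC@69 -> ring=[42:NB,69:NC,99:NA]
Op 6: route key 64: smallest pos >= 64 is 69 -> NC
Final route key 93: smallest pos >= 93 is 99 -> NA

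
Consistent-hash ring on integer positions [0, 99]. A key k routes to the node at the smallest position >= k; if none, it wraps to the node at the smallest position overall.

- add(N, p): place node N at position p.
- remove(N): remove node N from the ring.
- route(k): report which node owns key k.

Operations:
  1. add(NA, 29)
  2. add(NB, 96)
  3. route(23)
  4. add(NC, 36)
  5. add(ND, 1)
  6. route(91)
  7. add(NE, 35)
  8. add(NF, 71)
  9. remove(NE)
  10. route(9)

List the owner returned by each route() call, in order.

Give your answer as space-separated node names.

Op 1: add NA@29 -> ring=[29:NA]
Op 2: add NB@96 -> ring=[29:NA,96:NB]
Op 3: route key 23: smallest pos >= 23 is 29 -> NA
Op 4: add NC@36 -> ring=[29:NA,36:NC,96:NB]
Op 5: add ND@1 -> ring=[1:ND,29:NA,36:NC,96:NB]
Op 6: route key 91: smallest pos >= 91 is 96 -> NB
Op 7: add NE@35 -> ring=[1:ND,29:NA,35:NE,36:NC,96:NB]
Op 8: add NF@71 -> ring=[1:ND,29:NA,35:NE,36:NC,71:NF,96:NB]
Op 9: remove NE -> ring=[1:ND,29:NA,36:NC,71:NF,96:NB]
Op 10: route key 9: smallest pos >= 9 is 29 -> NA

Answer: NA NB NA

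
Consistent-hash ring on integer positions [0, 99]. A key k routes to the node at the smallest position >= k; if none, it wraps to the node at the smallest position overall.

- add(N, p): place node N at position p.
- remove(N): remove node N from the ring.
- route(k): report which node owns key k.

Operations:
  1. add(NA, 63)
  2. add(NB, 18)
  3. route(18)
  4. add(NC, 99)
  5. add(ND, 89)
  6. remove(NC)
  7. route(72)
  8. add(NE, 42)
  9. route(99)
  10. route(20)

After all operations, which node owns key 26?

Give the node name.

Answer: NE

Derivation:
Op 1: add NA@63 -> ring=[63:NA]
Op 2: add NB@18 -> ring=[18:NB,63:NA]
Op 3: route key 18: smallest pos >= 18 is 18 -> NB
Op 4: add NC@99 -> ring=[18:NB,63:NA,99:NC]
Op 5: add ND@89 -> ring=[18:NB,63:NA,89:ND,99:NC]
Op 6: remove NC -> ring=[18:NB,63:NA,89:ND]
Op 7: route key 72: smallest pos >= 72 is 89 -> ND
Op 8: add NE@42 -> ring=[18:NB,42:NE,63:NA,89:ND]
Op 9: route key 99: none >= 99, wrap to smallest pos 18 -> NB
Op 10: route key 20: smallest pos >= 20 is 42 -> NE
Final route key 26: smallest pos >= 26 is 42 -> NE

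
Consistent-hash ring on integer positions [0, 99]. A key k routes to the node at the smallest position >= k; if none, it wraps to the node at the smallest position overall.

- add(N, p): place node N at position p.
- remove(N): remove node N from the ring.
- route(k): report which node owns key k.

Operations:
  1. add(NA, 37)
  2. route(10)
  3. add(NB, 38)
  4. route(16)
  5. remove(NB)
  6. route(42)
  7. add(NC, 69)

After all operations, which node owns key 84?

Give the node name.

Answer: NA

Derivation:
Op 1: add NA@37 -> ring=[37:NA]
Op 2: route key 10: smallest pos >= 10 is 37 -> NA
Op 3: add NB@38 -> ring=[37:NA,38:NB]
Op 4: route key 16: smallest pos >= 16 is 37 -> NA
Op 5: remove NB -> ring=[37:NA]
Op 6: route key 42: none >= 42, wrap to smallest pos 37 -> NA
Op 7: add NC@69 -> ring=[37:NA,69:NC]
Final route key 84: none >= 84, wrap to smallest pos 37 -> NA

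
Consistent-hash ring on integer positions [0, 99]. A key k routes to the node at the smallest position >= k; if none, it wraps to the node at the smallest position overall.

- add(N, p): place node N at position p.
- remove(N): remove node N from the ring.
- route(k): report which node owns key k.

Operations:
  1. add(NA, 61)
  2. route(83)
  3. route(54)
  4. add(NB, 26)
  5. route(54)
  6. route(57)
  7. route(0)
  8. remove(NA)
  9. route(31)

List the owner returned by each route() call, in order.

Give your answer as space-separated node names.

Answer: NA NA NA NA NB NB

Derivation:
Op 1: add NA@61 -> ring=[61:NA]
Op 2: route key 83: none >= 83, wrap to smallest pos 61 -> NA
Op 3: route key 54: smallest pos >= 54 is 61 -> NA
Op 4: add NB@26 -> ring=[26:NB,61:NA]
Op 5: route key 54: smallest pos >= 54 is 61 -> NA
Op 6: route key 57: smallest pos >= 57 is 61 -> NA
Op 7: route key 0: smallest pos >= 0 is 26 -> NB
Op 8: remove NA -> ring=[26:NB]
Op 9: route key 31: none >= 31, wrap to smallest pos 26 -> NB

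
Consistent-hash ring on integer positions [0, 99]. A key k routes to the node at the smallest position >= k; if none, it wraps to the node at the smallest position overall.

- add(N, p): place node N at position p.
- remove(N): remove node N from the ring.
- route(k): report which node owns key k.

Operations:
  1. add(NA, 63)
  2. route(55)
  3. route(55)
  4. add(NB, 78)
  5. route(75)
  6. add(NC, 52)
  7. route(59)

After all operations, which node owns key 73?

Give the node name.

Answer: NB

Derivation:
Op 1: add NA@63 -> ring=[63:NA]
Op 2: route key 55: smallest pos >= 55 is 63 -> NA
Op 3: route key 55: smallest pos >= 55 is 63 -> NA
Op 4: add NB@78 -> ring=[63:NA,78:NB]
Op 5: route key 75: smallest pos >= 75 is 78 -> NB
Op 6: add NC@52 -> ring=[52:NC,63:NA,78:NB]
Op 7: route key 59: smallest pos >= 59 is 63 -> NA
Final route key 73: smallest pos >= 73 is 78 -> NB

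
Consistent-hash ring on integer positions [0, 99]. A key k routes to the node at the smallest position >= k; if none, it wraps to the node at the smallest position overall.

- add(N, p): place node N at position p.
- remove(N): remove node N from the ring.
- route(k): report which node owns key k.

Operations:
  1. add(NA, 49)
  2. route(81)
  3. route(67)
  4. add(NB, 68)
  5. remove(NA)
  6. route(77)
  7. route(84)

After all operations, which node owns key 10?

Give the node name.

Op 1: add NA@49 -> ring=[49:NA]
Op 2: route key 81: none >= 81, wrap to smallest pos 49 -> NA
Op 3: route key 67: none >= 67, wrap to smallest pos 49 -> NA
Op 4: add NB@68 -> ring=[49:NA,68:NB]
Op 5: remove NA -> ring=[68:NB]
Op 6: route key 77: none >= 77, wrap to smallest pos 68 -> NB
Op 7: route key 84: none >= 84, wrap to smallest pos 68 -> NB
Final route key 10: smallest pos >= 10 is 68 -> NB

Answer: NB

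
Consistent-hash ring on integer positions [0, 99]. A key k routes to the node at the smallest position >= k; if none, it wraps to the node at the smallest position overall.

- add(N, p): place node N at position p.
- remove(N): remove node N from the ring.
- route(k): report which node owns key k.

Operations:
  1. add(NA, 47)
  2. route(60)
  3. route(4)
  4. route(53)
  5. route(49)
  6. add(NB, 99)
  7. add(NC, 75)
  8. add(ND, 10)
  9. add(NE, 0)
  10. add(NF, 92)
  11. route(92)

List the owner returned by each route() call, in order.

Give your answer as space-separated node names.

Answer: NA NA NA NA NF

Derivation:
Op 1: add NA@47 -> ring=[47:NA]
Op 2: route key 60: none >= 60, wrap to smallest pos 47 -> NA
Op 3: route key 4: smallest pos >= 4 is 47 -> NA
Op 4: route key 53: none >= 53, wrap to smallest pos 47 -> NA
Op 5: route key 49: none >= 49, wrap to smallest pos 47 -> NA
Op 6: add NB@99 -> ring=[47:NA,99:NB]
Op 7: add NC@75 -> ring=[47:NA,75:NC,99:NB]
Op 8: add ND@10 -> ring=[10:ND,47:NA,75:NC,99:NB]
Op 9: add NE@0 -> ring=[0:NE,10:ND,47:NA,75:NC,99:NB]
Op 10: add NF@92 -> ring=[0:NE,10:ND,47:NA,75:NC,92:NF,99:NB]
Op 11: route key 92: smallest pos >= 92 is 92 -> NF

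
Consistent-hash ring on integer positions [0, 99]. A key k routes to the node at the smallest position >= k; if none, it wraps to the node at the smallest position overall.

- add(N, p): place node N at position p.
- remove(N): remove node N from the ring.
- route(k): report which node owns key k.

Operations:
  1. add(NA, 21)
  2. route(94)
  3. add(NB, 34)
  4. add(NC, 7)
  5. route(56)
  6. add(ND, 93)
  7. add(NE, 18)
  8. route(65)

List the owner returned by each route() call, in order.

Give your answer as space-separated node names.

Answer: NA NC ND

Derivation:
Op 1: add NA@21 -> ring=[21:NA]
Op 2: route key 94: none >= 94, wrap to smallest pos 21 -> NA
Op 3: add NB@34 -> ring=[21:NA,34:NB]
Op 4: add NC@7 -> ring=[7:NC,21:NA,34:NB]
Op 5: route key 56: none >= 56, wrap to smallest pos 7 -> NC
Op 6: add ND@93 -> ring=[7:NC,21:NA,34:NB,93:ND]
Op 7: add NE@18 -> ring=[7:NC,18:NE,21:NA,34:NB,93:ND]
Op 8: route key 65: smallest pos >= 65 is 93 -> ND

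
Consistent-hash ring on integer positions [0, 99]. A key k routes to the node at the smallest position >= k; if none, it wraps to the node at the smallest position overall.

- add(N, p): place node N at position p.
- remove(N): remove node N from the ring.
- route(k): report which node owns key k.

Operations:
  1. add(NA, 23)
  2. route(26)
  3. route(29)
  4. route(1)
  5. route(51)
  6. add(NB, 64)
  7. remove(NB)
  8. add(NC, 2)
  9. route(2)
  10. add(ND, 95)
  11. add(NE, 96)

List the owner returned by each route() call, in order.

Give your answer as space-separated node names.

Op 1: add NA@23 -> ring=[23:NA]
Op 2: route key 26: none >= 26, wrap to smallest pos 23 -> NA
Op 3: route key 29: none >= 29, wrap to smallest pos 23 -> NA
Op 4: route key 1: smallest pos >= 1 is 23 -> NA
Op 5: route key 51: none >= 51, wrap to smallest pos 23 -> NA
Op 6: add NB@64 -> ring=[23:NA,64:NB]
Op 7: remove NB -> ring=[23:NA]
Op 8: add NC@2 -> ring=[2:NC,23:NA]
Op 9: route key 2: smallest pos >= 2 is 2 -> NC
Op 10: add ND@95 -> ring=[2:NC,23:NA,95:ND]
Op 11: add NE@96 -> ring=[2:NC,23:NA,95:ND,96:NE]

Answer: NA NA NA NA NC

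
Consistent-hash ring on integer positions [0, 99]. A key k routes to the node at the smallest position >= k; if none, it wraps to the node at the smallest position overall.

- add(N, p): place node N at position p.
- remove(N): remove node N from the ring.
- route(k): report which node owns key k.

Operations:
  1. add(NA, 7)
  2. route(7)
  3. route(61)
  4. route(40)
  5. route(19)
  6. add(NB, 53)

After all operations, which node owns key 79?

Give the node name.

Answer: NA

Derivation:
Op 1: add NA@7 -> ring=[7:NA]
Op 2: route key 7: smallest pos >= 7 is 7 -> NA
Op 3: route key 61: none >= 61, wrap to smallest pos 7 -> NA
Op 4: route key 40: none >= 40, wrap to smallest pos 7 -> NA
Op 5: route key 19: none >= 19, wrap to smallest pos 7 -> NA
Op 6: add NB@53 -> ring=[7:NA,53:NB]
Final route key 79: none >= 79, wrap to smallest pos 7 -> NA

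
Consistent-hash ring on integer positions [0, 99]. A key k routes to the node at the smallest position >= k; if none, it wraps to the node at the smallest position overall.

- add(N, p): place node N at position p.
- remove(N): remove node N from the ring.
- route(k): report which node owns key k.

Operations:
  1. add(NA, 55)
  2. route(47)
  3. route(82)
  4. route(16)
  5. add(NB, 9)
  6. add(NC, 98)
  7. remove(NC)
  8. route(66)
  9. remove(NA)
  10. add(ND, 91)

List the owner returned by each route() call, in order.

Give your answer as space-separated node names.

Op 1: add NA@55 -> ring=[55:NA]
Op 2: route key 47: smallest pos >= 47 is 55 -> NA
Op 3: route key 82: none >= 82, wrap to smallest pos 55 -> NA
Op 4: route key 16: smallest pos >= 16 is 55 -> NA
Op 5: add NB@9 -> ring=[9:NB,55:NA]
Op 6: add NC@98 -> ring=[9:NB,55:NA,98:NC]
Op 7: remove NC -> ring=[9:NB,55:NA]
Op 8: route key 66: none >= 66, wrap to smallest pos 9 -> NB
Op 9: remove NA -> ring=[9:NB]
Op 10: add ND@91 -> ring=[9:NB,91:ND]

Answer: NA NA NA NB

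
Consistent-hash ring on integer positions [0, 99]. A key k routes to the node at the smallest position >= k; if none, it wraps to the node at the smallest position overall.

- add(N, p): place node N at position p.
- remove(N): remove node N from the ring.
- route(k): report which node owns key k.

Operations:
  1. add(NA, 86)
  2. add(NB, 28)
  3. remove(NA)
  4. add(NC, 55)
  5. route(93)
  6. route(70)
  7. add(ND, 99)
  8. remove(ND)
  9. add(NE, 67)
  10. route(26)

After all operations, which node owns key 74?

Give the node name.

Op 1: add NA@86 -> ring=[86:NA]
Op 2: add NB@28 -> ring=[28:NB,86:NA]
Op 3: remove NA -> ring=[28:NB]
Op 4: add NC@55 -> ring=[28:NB,55:NC]
Op 5: route key 93: none >= 93, wrap to smallest pos 28 -> NB
Op 6: route key 70: none >= 70, wrap to smallest pos 28 -> NB
Op 7: add ND@99 -> ring=[28:NB,55:NC,99:ND]
Op 8: remove ND -> ring=[28:NB,55:NC]
Op 9: add NE@67 -> ring=[28:NB,55:NC,67:NE]
Op 10: route key 26: smallest pos >= 26 is 28 -> NB
Final route key 74: none >= 74, wrap to smallest pos 28 -> NB

Answer: NB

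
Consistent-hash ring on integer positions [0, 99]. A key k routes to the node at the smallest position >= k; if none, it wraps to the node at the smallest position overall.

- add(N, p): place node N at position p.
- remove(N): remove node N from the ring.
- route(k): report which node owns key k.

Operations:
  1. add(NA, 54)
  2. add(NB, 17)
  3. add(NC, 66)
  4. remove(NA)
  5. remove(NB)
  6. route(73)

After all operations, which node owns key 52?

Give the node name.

Op 1: add NA@54 -> ring=[54:NA]
Op 2: add NB@17 -> ring=[17:NB,54:NA]
Op 3: add NC@66 -> ring=[17:NB,54:NA,66:NC]
Op 4: remove NA -> ring=[17:NB,66:NC]
Op 5: remove NB -> ring=[66:NC]
Op 6: route key 73: none >= 73, wrap to smallest pos 66 -> NC
Final route key 52: smallest pos >= 52 is 66 -> NC

Answer: NC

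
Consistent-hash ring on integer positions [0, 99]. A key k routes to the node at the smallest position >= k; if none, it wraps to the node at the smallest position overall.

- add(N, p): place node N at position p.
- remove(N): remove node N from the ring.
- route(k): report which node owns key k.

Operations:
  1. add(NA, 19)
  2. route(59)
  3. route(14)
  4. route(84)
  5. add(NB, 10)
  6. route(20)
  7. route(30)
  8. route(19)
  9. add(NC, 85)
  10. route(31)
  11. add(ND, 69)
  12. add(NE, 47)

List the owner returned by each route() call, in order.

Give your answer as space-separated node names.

Op 1: add NA@19 -> ring=[19:NA]
Op 2: route key 59: none >= 59, wrap to smallest pos 19 -> NA
Op 3: route key 14: smallest pos >= 14 is 19 -> NA
Op 4: route key 84: none >= 84, wrap to smallest pos 19 -> NA
Op 5: add NB@10 -> ring=[10:NB,19:NA]
Op 6: route key 20: none >= 20, wrap to smallest pos 10 -> NB
Op 7: route key 30: none >= 30, wrap to smallest pos 10 -> NB
Op 8: route key 19: smallest pos >= 19 is 19 -> NA
Op 9: add NC@85 -> ring=[10:NB,19:NA,85:NC]
Op 10: route key 31: smallest pos >= 31 is 85 -> NC
Op 11: add ND@69 -> ring=[10:NB,19:NA,69:ND,85:NC]
Op 12: add NE@47 -> ring=[10:NB,19:NA,47:NE,69:ND,85:NC]

Answer: NA NA NA NB NB NA NC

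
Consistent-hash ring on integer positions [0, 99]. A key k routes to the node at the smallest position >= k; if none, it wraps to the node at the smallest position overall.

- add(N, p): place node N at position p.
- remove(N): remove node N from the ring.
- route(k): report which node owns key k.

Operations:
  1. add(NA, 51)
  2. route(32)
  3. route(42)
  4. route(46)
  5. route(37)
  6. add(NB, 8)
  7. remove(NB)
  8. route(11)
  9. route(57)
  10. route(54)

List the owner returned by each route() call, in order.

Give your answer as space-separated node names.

Op 1: add NA@51 -> ring=[51:NA]
Op 2: route key 32: smallest pos >= 32 is 51 -> NA
Op 3: route key 42: smallest pos >= 42 is 51 -> NA
Op 4: route key 46: smallest pos >= 46 is 51 -> NA
Op 5: route key 37: smallest pos >= 37 is 51 -> NA
Op 6: add NB@8 -> ring=[8:NB,51:NA]
Op 7: remove NB -> ring=[51:NA]
Op 8: route key 11: smallest pos >= 11 is 51 -> NA
Op 9: route key 57: none >= 57, wrap to smallest pos 51 -> NA
Op 10: route key 54: none >= 54, wrap to smallest pos 51 -> NA

Answer: NA NA NA NA NA NA NA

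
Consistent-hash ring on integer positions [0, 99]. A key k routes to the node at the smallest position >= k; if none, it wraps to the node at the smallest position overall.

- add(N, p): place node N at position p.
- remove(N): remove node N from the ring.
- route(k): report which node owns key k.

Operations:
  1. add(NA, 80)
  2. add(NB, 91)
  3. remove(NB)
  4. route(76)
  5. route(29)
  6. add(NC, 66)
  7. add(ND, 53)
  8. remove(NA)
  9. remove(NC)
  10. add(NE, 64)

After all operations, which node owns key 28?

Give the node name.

Answer: ND

Derivation:
Op 1: add NA@80 -> ring=[80:NA]
Op 2: add NB@91 -> ring=[80:NA,91:NB]
Op 3: remove NB -> ring=[80:NA]
Op 4: route key 76: smallest pos >= 76 is 80 -> NA
Op 5: route key 29: smallest pos >= 29 is 80 -> NA
Op 6: add NC@66 -> ring=[66:NC,80:NA]
Op 7: add ND@53 -> ring=[53:ND,66:NC,80:NA]
Op 8: remove NA -> ring=[53:ND,66:NC]
Op 9: remove NC -> ring=[53:ND]
Op 10: add NE@64 -> ring=[53:ND,64:NE]
Final route key 28: smallest pos >= 28 is 53 -> ND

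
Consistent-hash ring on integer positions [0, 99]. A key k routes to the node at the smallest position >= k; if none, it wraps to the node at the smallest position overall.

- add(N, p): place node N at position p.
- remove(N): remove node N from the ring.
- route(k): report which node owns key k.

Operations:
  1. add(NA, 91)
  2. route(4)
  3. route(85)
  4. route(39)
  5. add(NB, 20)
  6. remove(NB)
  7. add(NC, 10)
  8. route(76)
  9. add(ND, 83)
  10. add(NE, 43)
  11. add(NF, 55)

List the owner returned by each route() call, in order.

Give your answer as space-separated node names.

Answer: NA NA NA NA

Derivation:
Op 1: add NA@91 -> ring=[91:NA]
Op 2: route key 4: smallest pos >= 4 is 91 -> NA
Op 3: route key 85: smallest pos >= 85 is 91 -> NA
Op 4: route key 39: smallest pos >= 39 is 91 -> NA
Op 5: add NB@20 -> ring=[20:NB,91:NA]
Op 6: remove NB -> ring=[91:NA]
Op 7: add NC@10 -> ring=[10:NC,91:NA]
Op 8: route key 76: smallest pos >= 76 is 91 -> NA
Op 9: add ND@83 -> ring=[10:NC,83:ND,91:NA]
Op 10: add NE@43 -> ring=[10:NC,43:NE,83:ND,91:NA]
Op 11: add NF@55 -> ring=[10:NC,43:NE,55:NF,83:ND,91:NA]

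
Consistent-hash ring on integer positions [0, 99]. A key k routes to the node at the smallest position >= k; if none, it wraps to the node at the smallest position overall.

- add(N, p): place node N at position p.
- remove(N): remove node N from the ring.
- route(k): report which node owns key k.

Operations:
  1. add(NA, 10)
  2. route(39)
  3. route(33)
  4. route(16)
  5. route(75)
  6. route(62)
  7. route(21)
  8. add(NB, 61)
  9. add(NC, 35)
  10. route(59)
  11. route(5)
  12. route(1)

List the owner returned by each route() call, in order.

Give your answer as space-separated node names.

Op 1: add NA@10 -> ring=[10:NA]
Op 2: route key 39: none >= 39, wrap to smallest pos 10 -> NA
Op 3: route key 33: none >= 33, wrap to smallest pos 10 -> NA
Op 4: route key 16: none >= 16, wrap to smallest pos 10 -> NA
Op 5: route key 75: none >= 75, wrap to smallest pos 10 -> NA
Op 6: route key 62: none >= 62, wrap to smallest pos 10 -> NA
Op 7: route key 21: none >= 21, wrap to smallest pos 10 -> NA
Op 8: add NB@61 -> ring=[10:NA,61:NB]
Op 9: add NC@35 -> ring=[10:NA,35:NC,61:NB]
Op 10: route key 59: smallest pos >= 59 is 61 -> NB
Op 11: route key 5: smallest pos >= 5 is 10 -> NA
Op 12: route key 1: smallest pos >= 1 is 10 -> NA

Answer: NA NA NA NA NA NA NB NA NA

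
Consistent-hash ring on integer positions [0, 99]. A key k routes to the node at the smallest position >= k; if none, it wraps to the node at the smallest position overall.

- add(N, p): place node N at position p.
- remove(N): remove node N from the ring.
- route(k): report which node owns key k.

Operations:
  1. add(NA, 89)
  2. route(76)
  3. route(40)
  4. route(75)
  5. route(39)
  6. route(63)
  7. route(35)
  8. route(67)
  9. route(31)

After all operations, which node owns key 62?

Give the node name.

Answer: NA

Derivation:
Op 1: add NA@89 -> ring=[89:NA]
Op 2: route key 76: smallest pos >= 76 is 89 -> NA
Op 3: route key 40: smallest pos >= 40 is 89 -> NA
Op 4: route key 75: smallest pos >= 75 is 89 -> NA
Op 5: route key 39: smallest pos >= 39 is 89 -> NA
Op 6: route key 63: smallest pos >= 63 is 89 -> NA
Op 7: route key 35: smallest pos >= 35 is 89 -> NA
Op 8: route key 67: smallest pos >= 67 is 89 -> NA
Op 9: route key 31: smallest pos >= 31 is 89 -> NA
Final route key 62: smallest pos >= 62 is 89 -> NA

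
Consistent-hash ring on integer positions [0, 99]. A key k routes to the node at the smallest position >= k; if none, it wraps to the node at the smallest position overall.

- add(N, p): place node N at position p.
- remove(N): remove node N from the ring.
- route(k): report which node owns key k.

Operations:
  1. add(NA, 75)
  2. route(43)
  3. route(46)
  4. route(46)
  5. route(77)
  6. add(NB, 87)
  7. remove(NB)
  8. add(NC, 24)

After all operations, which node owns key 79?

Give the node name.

Answer: NC

Derivation:
Op 1: add NA@75 -> ring=[75:NA]
Op 2: route key 43: smallest pos >= 43 is 75 -> NA
Op 3: route key 46: smallest pos >= 46 is 75 -> NA
Op 4: route key 46: smallest pos >= 46 is 75 -> NA
Op 5: route key 77: none >= 77, wrap to smallest pos 75 -> NA
Op 6: add NB@87 -> ring=[75:NA,87:NB]
Op 7: remove NB -> ring=[75:NA]
Op 8: add NC@24 -> ring=[24:NC,75:NA]
Final route key 79: none >= 79, wrap to smallest pos 24 -> NC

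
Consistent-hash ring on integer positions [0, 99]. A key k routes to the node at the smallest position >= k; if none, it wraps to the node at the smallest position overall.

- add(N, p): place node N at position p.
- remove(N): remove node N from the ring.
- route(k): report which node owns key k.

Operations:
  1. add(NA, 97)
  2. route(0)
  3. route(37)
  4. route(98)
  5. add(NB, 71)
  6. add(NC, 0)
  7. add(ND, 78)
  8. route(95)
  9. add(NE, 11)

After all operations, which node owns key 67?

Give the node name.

Op 1: add NA@97 -> ring=[97:NA]
Op 2: route key 0: smallest pos >= 0 is 97 -> NA
Op 3: route key 37: smallest pos >= 37 is 97 -> NA
Op 4: route key 98: none >= 98, wrap to smallest pos 97 -> NA
Op 5: add NB@71 -> ring=[71:NB,97:NA]
Op 6: add NC@0 -> ring=[0:NC,71:NB,97:NA]
Op 7: add ND@78 -> ring=[0:NC,71:NB,78:ND,97:NA]
Op 8: route key 95: smallest pos >= 95 is 97 -> NA
Op 9: add NE@11 -> ring=[0:NC,11:NE,71:NB,78:ND,97:NA]
Final route key 67: smallest pos >= 67 is 71 -> NB

Answer: NB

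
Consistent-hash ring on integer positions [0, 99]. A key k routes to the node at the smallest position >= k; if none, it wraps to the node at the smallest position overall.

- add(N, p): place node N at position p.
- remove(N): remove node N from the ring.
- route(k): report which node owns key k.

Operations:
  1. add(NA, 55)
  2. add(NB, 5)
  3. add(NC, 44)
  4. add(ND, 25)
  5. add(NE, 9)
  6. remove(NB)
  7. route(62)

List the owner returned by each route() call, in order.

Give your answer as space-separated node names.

Op 1: add NA@55 -> ring=[55:NA]
Op 2: add NB@5 -> ring=[5:NB,55:NA]
Op 3: add NC@44 -> ring=[5:NB,44:NC,55:NA]
Op 4: add ND@25 -> ring=[5:NB,25:ND,44:NC,55:NA]
Op 5: add NE@9 -> ring=[5:NB,9:NE,25:ND,44:NC,55:NA]
Op 6: remove NB -> ring=[9:NE,25:ND,44:NC,55:NA]
Op 7: route key 62: none >= 62, wrap to smallest pos 9 -> NE

Answer: NE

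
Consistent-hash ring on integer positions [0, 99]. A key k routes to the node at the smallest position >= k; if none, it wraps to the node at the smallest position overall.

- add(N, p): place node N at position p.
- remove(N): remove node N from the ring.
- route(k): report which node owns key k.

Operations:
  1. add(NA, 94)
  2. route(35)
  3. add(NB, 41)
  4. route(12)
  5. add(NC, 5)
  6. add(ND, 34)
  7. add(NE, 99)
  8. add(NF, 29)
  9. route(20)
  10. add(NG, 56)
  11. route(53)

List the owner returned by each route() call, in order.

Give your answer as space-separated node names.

Answer: NA NB NF NG

Derivation:
Op 1: add NA@94 -> ring=[94:NA]
Op 2: route key 35: smallest pos >= 35 is 94 -> NA
Op 3: add NB@41 -> ring=[41:NB,94:NA]
Op 4: route key 12: smallest pos >= 12 is 41 -> NB
Op 5: add NC@5 -> ring=[5:NC,41:NB,94:NA]
Op 6: add ND@34 -> ring=[5:NC,34:ND,41:NB,94:NA]
Op 7: add NE@99 -> ring=[5:NC,34:ND,41:NB,94:NA,99:NE]
Op 8: add NF@29 -> ring=[5:NC,29:NF,34:ND,41:NB,94:NA,99:NE]
Op 9: route key 20: smallest pos >= 20 is 29 -> NF
Op 10: add NG@56 -> ring=[5:NC,29:NF,34:ND,41:NB,56:NG,94:NA,99:NE]
Op 11: route key 53: smallest pos >= 53 is 56 -> NG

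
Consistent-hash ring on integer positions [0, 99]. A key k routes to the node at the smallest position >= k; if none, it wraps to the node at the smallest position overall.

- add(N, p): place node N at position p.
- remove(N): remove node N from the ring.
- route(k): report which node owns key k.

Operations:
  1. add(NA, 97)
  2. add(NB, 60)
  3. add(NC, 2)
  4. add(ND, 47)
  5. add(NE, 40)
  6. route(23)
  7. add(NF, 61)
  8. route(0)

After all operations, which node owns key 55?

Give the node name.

Op 1: add NA@97 -> ring=[97:NA]
Op 2: add NB@60 -> ring=[60:NB,97:NA]
Op 3: add NC@2 -> ring=[2:NC,60:NB,97:NA]
Op 4: add ND@47 -> ring=[2:NC,47:ND,60:NB,97:NA]
Op 5: add NE@40 -> ring=[2:NC,40:NE,47:ND,60:NB,97:NA]
Op 6: route key 23: smallest pos >= 23 is 40 -> NE
Op 7: add NF@61 -> ring=[2:NC,40:NE,47:ND,60:NB,61:NF,97:NA]
Op 8: route key 0: smallest pos >= 0 is 2 -> NC
Final route key 55: smallest pos >= 55 is 60 -> NB

Answer: NB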